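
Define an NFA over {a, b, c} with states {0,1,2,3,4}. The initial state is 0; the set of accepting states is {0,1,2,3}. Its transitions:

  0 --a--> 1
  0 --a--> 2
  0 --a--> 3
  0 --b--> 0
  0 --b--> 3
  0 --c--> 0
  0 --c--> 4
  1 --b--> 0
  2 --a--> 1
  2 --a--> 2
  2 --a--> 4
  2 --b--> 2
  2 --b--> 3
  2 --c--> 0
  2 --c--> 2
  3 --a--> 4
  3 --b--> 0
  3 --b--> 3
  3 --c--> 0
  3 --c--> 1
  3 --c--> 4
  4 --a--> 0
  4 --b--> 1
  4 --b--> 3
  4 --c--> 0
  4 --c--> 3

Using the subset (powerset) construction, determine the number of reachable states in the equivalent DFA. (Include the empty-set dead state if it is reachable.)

15

Start state of the DFA: {0}.
{0} --a--> {1,2,3}  [new]
{0} --b--> {0,3}  [new]
{0} --c--> {0,4}  [new]
{1,2,3} --a--> {1,2,4}  [new]
{1,2,3} --b--> {0,2,3}  [new]
{1,2,3} --c--> {0,1,2,4}  [new]
{0,3} --a--> {1,2,3,4}  [new]
{0,3} --b--> {0,3}  [seen]
{0,3} --c--> {0,1,4}  [new]
{0,4} --a--> {0,1,2,3}  [new]
{0,4} --b--> {0,1,3}  [new]
{0,4} --c--> {0,3,4}  [new]
{1,2,4} --a--> {0,1,2,4}  [seen]
{1,2,4} --b--> {0,1,2,3}  [seen]
{1,2,4} --c--> {0,2,3}  [seen]
{0,2,3} --a--> {1,2,3,4}  [seen]
{0,2,3} --b--> {0,2,3}  [seen]
{0,2,3} --c--> {0,1,2,4}  [seen]
{0,1,2,4} --a--> {0,1,2,3,4}  [new]
{0,1,2,4} --b--> {0,1,2,3}  [seen]
{0,1,2,4} --c--> {0,2,3,4}  [new]
{1,2,3,4} --a--> {0,1,2,4}  [seen]
{1,2,3,4} --b--> {0,1,2,3}  [seen]
{1,2,3,4} --c--> {0,1,2,3,4}  [seen]
{0,1,4} --a--> {0,1,2,3}  [seen]
{0,1,4} --b--> {0,1,3}  [seen]
{0,1,4} --c--> {0,3,4}  [seen]
{0,1,2,3} --a--> {1,2,3,4}  [seen]
{0,1,2,3} --b--> {0,2,3}  [seen]
{0,1,2,3} --c--> {0,1,2,4}  [seen]
{0,1,3} --a--> {1,2,3,4}  [seen]
{0,1,3} --b--> {0,3}  [seen]
{0,1,3} --c--> {0,1,4}  [seen]
{0,3,4} --a--> {0,1,2,3,4}  [seen]
{0,3,4} --b--> {0,1,3}  [seen]
{0,3,4} --c--> {0,1,3,4}  [new]
{0,1,2,3,4} --a--> {0,1,2,3,4}  [seen]
{0,1,2,3,4} --b--> {0,1,2,3}  [seen]
{0,1,2,3,4} --c--> {0,1,2,3,4}  [seen]
{0,2,3,4} --a--> {0,1,2,3,4}  [seen]
{0,2,3,4} --b--> {0,1,2,3}  [seen]
{0,2,3,4} --c--> {0,1,2,3,4}  [seen]
{0,1,3,4} --a--> {0,1,2,3,4}  [seen]
{0,1,3,4} --b--> {0,1,3}  [seen]
{0,1,3,4} --c--> {0,1,3,4}  [seen]
Reachable DFA states: {0}, {1,2,3}, {0,3}, {0,4}, {1,2,4}, {0,2,3}, {0,1,2,4}, {1,2,3,4}, {0,1,4}, {0,1,2,3}, {0,1,3}, {0,3,4}, {0,1,2,3,4}, {0,2,3,4}, {0,1,3,4}.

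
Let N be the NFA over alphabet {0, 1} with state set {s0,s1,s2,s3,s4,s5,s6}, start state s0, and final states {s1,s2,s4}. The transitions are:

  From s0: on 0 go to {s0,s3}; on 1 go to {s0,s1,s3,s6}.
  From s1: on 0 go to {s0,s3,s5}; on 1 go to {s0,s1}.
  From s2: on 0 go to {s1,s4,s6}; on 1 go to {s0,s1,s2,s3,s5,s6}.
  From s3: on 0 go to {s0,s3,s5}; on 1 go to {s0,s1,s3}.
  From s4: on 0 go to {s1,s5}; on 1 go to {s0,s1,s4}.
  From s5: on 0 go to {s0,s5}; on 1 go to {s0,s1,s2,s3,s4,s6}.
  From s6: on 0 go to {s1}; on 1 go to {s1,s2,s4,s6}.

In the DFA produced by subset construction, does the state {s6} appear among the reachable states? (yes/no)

no

Start state of the DFA: {s0}.
{s0} --0--> {s0,s3}  [new]
{s0} --1--> {s0,s1,s3,s6}  [new]
{s0,s3} --0--> {s0,s3,s5}  [new]
{s0,s3} --1--> {s0,s1,s3,s6}  [seen]
{s0,s1,s3,s6} --0--> {s0,s1,s3,s5}  [new]
{s0,s1,s3,s6} --1--> {s0,s1,s2,s3,s4,s6}  [new]
{s0,s3,s5} --0--> {s0,s3,s5}  [seen]
{s0,s3,s5} --1--> {s0,s1,s2,s3,s4,s6}  [seen]
{s0,s1,s3,s5} --0--> {s0,s3,s5}  [seen]
{s0,s1,s3,s5} --1--> {s0,s1,s2,s3,s4,s6}  [seen]
{s0,s1,s2,s3,s4,s6} --0--> {s0,s1,s3,s4,s5,s6}  [new]
{s0,s1,s2,s3,s4,s6} --1--> {s0,s1,s2,s3,s4,s5,s6}  [new]
{s0,s1,s3,s4,s5,s6} --0--> {s0,s1,s3,s5}  [seen]
{s0,s1,s3,s4,s5,s6} --1--> {s0,s1,s2,s3,s4,s6}  [seen]
{s0,s1,s2,s3,s4,s5,s6} --0--> {s0,s1,s3,s4,s5,s6}  [seen]
{s0,s1,s2,s3,s4,s5,s6} --1--> {s0,s1,s2,s3,s4,s5,s6}  [seen]
Reachable DFA states: {s0}, {s0,s3}, {s0,s1,s3,s6}, {s0,s3,s5}, {s0,s1,s3,s5}, {s0,s1,s2,s3,s4,s6}, {s0,s1,s3,s4,s5,s6}, {s0,s1,s2,s3,s4,s5,s6}.
{s6} is not among them.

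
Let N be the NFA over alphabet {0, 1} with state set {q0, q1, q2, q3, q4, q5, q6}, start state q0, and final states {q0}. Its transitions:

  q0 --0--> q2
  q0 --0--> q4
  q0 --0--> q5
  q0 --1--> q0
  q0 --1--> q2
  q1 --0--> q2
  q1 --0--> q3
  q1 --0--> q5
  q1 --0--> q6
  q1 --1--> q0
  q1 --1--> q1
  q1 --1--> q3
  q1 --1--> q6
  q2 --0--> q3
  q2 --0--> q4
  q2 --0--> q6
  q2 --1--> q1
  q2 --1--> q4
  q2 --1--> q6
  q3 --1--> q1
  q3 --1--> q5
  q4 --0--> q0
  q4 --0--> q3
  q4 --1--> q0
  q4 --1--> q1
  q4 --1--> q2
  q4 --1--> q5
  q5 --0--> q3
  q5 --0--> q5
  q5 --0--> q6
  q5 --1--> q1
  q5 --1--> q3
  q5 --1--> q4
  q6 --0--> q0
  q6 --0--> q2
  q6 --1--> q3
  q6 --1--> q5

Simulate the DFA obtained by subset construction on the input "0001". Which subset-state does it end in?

Start: {q0}.
δ(q0,0) = {q2, q4, q5}.
Union: {q2, q4, q5}.
After 0: {q2, q4, q5}.
δ(q2,0) = {q3, q4, q6}; δ(q4,0) = {q0, q3}; δ(q5,0) = {q3, q5, q6}.
Union: {q0, q3, q4, q5, q6}.
After 0: {q0, q3, q4, q5, q6}.
δ(q0,0) = {q2, q4, q5}; δ(q3,0) = ∅; δ(q4,0) = {q0, q3}; δ(q5,0) = {q3, q5, q6}; δ(q6,0) = {q0, q2}.
Union: {q0, q2, q3, q4, q5, q6}.
After 0: {q0, q2, q3, q4, q5, q6}.
δ(q0,1) = {q0, q2}; δ(q2,1) = {q1, q4, q6}; δ(q3,1) = {q1, q5}; δ(q4,1) = {q0, q1, q2, q5}; δ(q5,1) = {q1, q3, q4}; δ(q6,1) = {q3, q5}.
Union: {q0, q1, q2, q3, q4, q5, q6}.
After 1: {q0, q1, q2, q3, q4, q5, q6}.

{q0, q1, q2, q3, q4, q5, q6}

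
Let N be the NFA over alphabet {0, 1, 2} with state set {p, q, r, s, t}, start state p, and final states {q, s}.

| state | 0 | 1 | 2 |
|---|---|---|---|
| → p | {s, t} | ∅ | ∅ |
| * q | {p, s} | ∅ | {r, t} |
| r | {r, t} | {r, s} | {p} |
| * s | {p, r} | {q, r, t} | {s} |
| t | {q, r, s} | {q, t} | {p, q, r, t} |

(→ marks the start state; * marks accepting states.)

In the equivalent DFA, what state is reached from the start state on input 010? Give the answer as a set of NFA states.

{p, q, r, s, t}

Start: {p}.
δ(p,0) = {s, t}.
Union: {s, t}.
After 0: {s, t}.
δ(s,1) = {q, r, t}; δ(t,1) = {q, t}.
Union: {q, r, t}.
After 1: {q, r, t}.
δ(q,0) = {p, s}; δ(r,0) = {r, t}; δ(t,0) = {q, r, s}.
Union: {p, q, r, s, t}.
After 0: {p, q, r, s, t}.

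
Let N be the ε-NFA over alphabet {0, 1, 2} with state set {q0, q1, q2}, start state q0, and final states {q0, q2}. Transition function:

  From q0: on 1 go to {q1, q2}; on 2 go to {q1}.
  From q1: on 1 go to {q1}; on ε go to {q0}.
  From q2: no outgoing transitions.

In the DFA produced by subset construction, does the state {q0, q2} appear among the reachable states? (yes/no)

Start state of the DFA: {q0} (ε-closure of the NFA start).
{q0} --0--> ∅  [new]
{q0} --1--> {q0, q1, q2}  [new]
{q0} --2--> {q0, q1}  [new]
∅ --0--> ∅  [seen]
∅ --1--> ∅  [seen]
∅ --2--> ∅  [seen]
{q0, q1, q2} --0--> ∅  [seen]
{q0, q1, q2} --1--> {q0, q1, q2}  [seen]
{q0, q1, q2} --2--> {q0, q1}  [seen]
{q0, q1} --0--> ∅  [seen]
{q0, q1} --1--> {q0, q1, q2}  [seen]
{q0, q1} --2--> {q0, q1}  [seen]
Reachable DFA states: {q0}, ∅, {q0, q1, q2}, {q0, q1}.
{q0, q2} is not among them.

no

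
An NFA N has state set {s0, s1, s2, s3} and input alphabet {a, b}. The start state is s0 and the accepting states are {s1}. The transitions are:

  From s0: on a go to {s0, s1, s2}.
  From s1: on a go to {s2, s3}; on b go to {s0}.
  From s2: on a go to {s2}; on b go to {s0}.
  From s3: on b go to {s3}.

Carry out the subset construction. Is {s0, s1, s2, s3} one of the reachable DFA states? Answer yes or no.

Start state of the DFA: {s0}.
{s0} --a--> {s0, s1, s2}  [new]
{s0} --b--> ∅  [new]
{s0, s1, s2} --a--> {s0, s1, s2, s3}  [new]
{s0, s1, s2} --b--> {s0}  [seen]
∅ --a--> ∅  [seen]
∅ --b--> ∅  [seen]
{s0, s1, s2, s3} --a--> {s0, s1, s2, s3}  [seen]
{s0, s1, s2, s3} --b--> {s0, s3}  [new]
{s0, s3} --a--> {s0, s1, s2}  [seen]
{s0, s3} --b--> {s3}  [new]
{s3} --a--> ∅  [seen]
{s3} --b--> {s3}  [seen]
Reachable DFA states: {s0}, {s0, s1, s2}, ∅, {s0, s1, s2, s3}, {s0, s3}, {s3}.
{s0, s1, s2, s3} is among them.

yes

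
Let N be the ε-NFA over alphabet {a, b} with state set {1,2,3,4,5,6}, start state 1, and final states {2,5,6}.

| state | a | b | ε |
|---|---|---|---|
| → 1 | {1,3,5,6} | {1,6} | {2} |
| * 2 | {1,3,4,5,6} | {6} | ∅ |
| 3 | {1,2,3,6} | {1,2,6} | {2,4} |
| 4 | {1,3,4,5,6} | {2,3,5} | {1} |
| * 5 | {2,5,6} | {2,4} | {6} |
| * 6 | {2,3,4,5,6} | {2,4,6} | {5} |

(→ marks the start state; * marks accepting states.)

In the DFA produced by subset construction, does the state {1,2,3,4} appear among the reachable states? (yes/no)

no

Start state of the DFA: {1,2} (ε-closure of the NFA start).
{1,2} --a--> {1,2,3,4,5,6}  [new]
{1,2} --b--> {1,2,5,6}  [new]
{1,2,3,4,5,6} --a--> {1,2,3,4,5,6}  [seen]
{1,2,3,4,5,6} --b--> {1,2,3,4,5,6}  [seen]
{1,2,5,6} --a--> {1,2,3,4,5,6}  [seen]
{1,2,5,6} --b--> {1,2,4,5,6}  [new]
{1,2,4,5,6} --a--> {1,2,3,4,5,6}  [seen]
{1,2,4,5,6} --b--> {1,2,3,4,5,6}  [seen]
Reachable DFA states: {1,2}, {1,2,3,4,5,6}, {1,2,5,6}, {1,2,4,5,6}.
{1,2,3,4} is not among them.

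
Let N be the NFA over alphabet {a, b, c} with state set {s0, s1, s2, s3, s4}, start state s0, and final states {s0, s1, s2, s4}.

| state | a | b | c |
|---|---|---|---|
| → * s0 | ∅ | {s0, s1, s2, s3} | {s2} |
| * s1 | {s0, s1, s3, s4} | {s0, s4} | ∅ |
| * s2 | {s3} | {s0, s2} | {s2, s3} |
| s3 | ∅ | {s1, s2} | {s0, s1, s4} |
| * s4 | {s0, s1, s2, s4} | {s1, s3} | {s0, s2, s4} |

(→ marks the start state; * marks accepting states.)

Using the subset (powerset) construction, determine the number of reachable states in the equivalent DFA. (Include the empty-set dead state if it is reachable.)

15

Start state of the DFA: {s0}.
{s0} --a--> ∅  [new]
{s0} --b--> {s0, s1, s2, s3}  [new]
{s0} --c--> {s2}  [new]
∅ --a--> ∅  [seen]
∅ --b--> ∅  [seen]
∅ --c--> ∅  [seen]
{s0, s1, s2, s3} --a--> {s0, s1, s3, s4}  [new]
{s0, s1, s2, s3} --b--> {s0, s1, s2, s3, s4}  [new]
{s0, s1, s2, s3} --c--> {s0, s1, s2, s3, s4}  [seen]
{s2} --a--> {s3}  [new]
{s2} --b--> {s0, s2}  [new]
{s2} --c--> {s2, s3}  [new]
{s0, s1, s3, s4} --a--> {s0, s1, s2, s3, s4}  [seen]
{s0, s1, s3, s4} --b--> {s0, s1, s2, s3, s4}  [seen]
{s0, s1, s3, s4} --c--> {s0, s1, s2, s4}  [new]
{s0, s1, s2, s3, s4} --a--> {s0, s1, s2, s3, s4}  [seen]
{s0, s1, s2, s3, s4} --b--> {s0, s1, s2, s3, s4}  [seen]
{s0, s1, s2, s3, s4} --c--> {s0, s1, s2, s3, s4}  [seen]
{s3} --a--> ∅  [seen]
{s3} --b--> {s1, s2}  [new]
{s3} --c--> {s0, s1, s4}  [new]
{s0, s2} --a--> {s3}  [seen]
{s0, s2} --b--> {s0, s1, s2, s3}  [seen]
{s0, s2} --c--> {s2, s3}  [seen]
{s2, s3} --a--> {s3}  [seen]
{s2, s3} --b--> {s0, s1, s2}  [new]
{s2, s3} --c--> {s0, s1, s2, s3, s4}  [seen]
{s0, s1, s2, s4} --a--> {s0, s1, s2, s3, s4}  [seen]
{s0, s1, s2, s4} --b--> {s0, s1, s2, s3, s4}  [seen]
{s0, s1, s2, s4} --c--> {s0, s2, s3, s4}  [new]
{s1, s2} --a--> {s0, s1, s3, s4}  [seen]
{s1, s2} --b--> {s0, s2, s4}  [new]
{s1, s2} --c--> {s2, s3}  [seen]
{s0, s1, s4} --a--> {s0, s1, s2, s3, s4}  [seen]
{s0, s1, s4} --b--> {s0, s1, s2, s3, s4}  [seen]
{s0, s1, s4} --c--> {s0, s2, s4}  [seen]
{s0, s1, s2} --a--> {s0, s1, s3, s4}  [seen]
{s0, s1, s2} --b--> {s0, s1, s2, s3, s4}  [seen]
{s0, s1, s2} --c--> {s2, s3}  [seen]
{s0, s2, s3, s4} --a--> {s0, s1, s2, s3, s4}  [seen]
{s0, s2, s3, s4} --b--> {s0, s1, s2, s3}  [seen]
{s0, s2, s3, s4} --c--> {s0, s1, s2, s3, s4}  [seen]
{s0, s2, s4} --a--> {s0, s1, s2, s3, s4}  [seen]
{s0, s2, s4} --b--> {s0, s1, s2, s3}  [seen]
{s0, s2, s4} --c--> {s0, s2, s3, s4}  [seen]
Reachable DFA states: {s0}, ∅, {s0, s1, s2, s3}, {s2}, {s0, s1, s3, s4}, {s0, s1, s2, s3, s4}, {s3}, {s0, s2}, {s2, s3}, {s0, s1, s2, s4}, {s1, s2}, {s0, s1, s4}, {s0, s1, s2}, {s0, s2, s3, s4}, {s0, s2, s4}.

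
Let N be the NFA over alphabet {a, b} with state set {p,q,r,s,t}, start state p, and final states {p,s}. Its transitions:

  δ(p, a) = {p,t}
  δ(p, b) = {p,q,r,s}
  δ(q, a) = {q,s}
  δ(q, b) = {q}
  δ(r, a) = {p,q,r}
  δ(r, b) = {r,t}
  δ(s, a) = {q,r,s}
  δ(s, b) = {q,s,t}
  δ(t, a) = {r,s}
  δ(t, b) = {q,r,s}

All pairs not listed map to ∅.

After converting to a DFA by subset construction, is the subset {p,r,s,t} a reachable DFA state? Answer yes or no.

yes

Start state of the DFA: {p}.
{p} --a--> {p,t}  [new]
{p} --b--> {p,q,r,s}  [new]
{p,t} --a--> {p,r,s,t}  [new]
{p,t} --b--> {p,q,r,s}  [seen]
{p,q,r,s} --a--> {p,q,r,s,t}  [new]
{p,q,r,s} --b--> {p,q,r,s,t}  [seen]
{p,r,s,t} --a--> {p,q,r,s,t}  [seen]
{p,r,s,t} --b--> {p,q,r,s,t}  [seen]
{p,q,r,s,t} --a--> {p,q,r,s,t}  [seen]
{p,q,r,s,t} --b--> {p,q,r,s,t}  [seen]
Reachable DFA states: {p}, {p,t}, {p,q,r,s}, {p,r,s,t}, {p,q,r,s,t}.
{p,r,s,t} is among them.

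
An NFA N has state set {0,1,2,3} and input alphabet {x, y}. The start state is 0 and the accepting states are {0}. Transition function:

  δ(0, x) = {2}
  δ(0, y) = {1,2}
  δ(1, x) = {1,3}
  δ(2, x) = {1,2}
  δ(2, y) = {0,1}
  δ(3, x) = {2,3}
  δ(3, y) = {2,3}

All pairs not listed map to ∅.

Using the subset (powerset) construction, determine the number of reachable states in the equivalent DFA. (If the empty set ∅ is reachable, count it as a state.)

6

Start state of the DFA: {0}.
{0} --x--> {2}  [new]
{0} --y--> {1,2}  [new]
{2} --x--> {1,2}  [seen]
{2} --y--> {0,1}  [new]
{1,2} --x--> {1,2,3}  [new]
{1,2} --y--> {0,1}  [seen]
{0,1} --x--> {1,2,3}  [seen]
{0,1} --y--> {1,2}  [seen]
{1,2,3} --x--> {1,2,3}  [seen]
{1,2,3} --y--> {0,1,2,3}  [new]
{0,1,2,3} --x--> {1,2,3}  [seen]
{0,1,2,3} --y--> {0,1,2,3}  [seen]
Reachable DFA states: {0}, {2}, {1,2}, {0,1}, {1,2,3}, {0,1,2,3}.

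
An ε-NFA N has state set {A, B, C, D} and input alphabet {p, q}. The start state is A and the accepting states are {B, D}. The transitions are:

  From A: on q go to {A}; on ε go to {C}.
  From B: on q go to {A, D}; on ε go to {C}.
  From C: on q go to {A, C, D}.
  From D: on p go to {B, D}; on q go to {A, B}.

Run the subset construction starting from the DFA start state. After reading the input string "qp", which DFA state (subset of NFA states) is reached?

Start: {A, C}.
δ(A,q) = {A}; δ(C,q) = {A, C, D}.
Union: {A, C, D}.
After q: {A, C, D}.
δ(A,p) = ∅; δ(C,p) = ∅; δ(D,p) = {B, D}.
Union: {B, D}.
ε-closure gives {B, C, D}.
After p: {B, C, D}.

{B, C, D}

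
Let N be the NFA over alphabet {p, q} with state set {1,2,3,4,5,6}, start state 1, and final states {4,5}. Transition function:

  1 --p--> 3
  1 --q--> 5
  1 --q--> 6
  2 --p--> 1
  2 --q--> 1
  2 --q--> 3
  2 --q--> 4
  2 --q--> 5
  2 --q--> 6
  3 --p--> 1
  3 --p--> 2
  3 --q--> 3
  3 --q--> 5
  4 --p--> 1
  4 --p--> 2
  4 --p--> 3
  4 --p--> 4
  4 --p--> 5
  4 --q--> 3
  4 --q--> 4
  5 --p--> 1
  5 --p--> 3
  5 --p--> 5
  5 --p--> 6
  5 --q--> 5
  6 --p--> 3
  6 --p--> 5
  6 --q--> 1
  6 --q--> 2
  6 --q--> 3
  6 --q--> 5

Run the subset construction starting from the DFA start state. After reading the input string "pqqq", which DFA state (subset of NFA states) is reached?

Start: {1}.
δ(1,p) = {3}.
Union: {3}.
After p: {3}.
δ(3,q) = {3,5}.
Union: {3,5}.
After q: {3,5}.
δ(3,q) = {3,5}; δ(5,q) = {5}.
Union: {3,5}.
After q: {3,5}.
δ(3,q) = {3,5}; δ(5,q) = {5}.
Union: {3,5}.
After q: {3,5}.

{3,5}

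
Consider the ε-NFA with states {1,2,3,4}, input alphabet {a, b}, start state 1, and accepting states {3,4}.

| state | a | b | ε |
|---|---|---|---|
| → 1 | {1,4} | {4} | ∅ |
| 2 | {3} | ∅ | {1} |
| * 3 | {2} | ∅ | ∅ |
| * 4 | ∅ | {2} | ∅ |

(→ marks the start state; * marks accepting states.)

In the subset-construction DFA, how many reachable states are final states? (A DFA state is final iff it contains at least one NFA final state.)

Start state of the DFA: {1} (ε-closure of the NFA start).
{1} --a--> {1,4}  [new]
{1} --b--> {4}  [new]
{1,4} --a--> {1,4}  [seen]
{1,4} --b--> {1,2,4}  [new]
{4} --a--> ∅  [new]
{4} --b--> {1,2}  [new]
{1,2,4} --a--> {1,3,4}  [new]
{1,2,4} --b--> {1,2,4}  [seen]
∅ --a--> ∅  [seen]
∅ --b--> ∅  [seen]
{1,2} --a--> {1,3,4}  [seen]
{1,2} --b--> {4}  [seen]
{1,3,4} --a--> {1,2,4}  [seen]
{1,3,4} --b--> {1,2,4}  [seen]
Reachable DFA states: {1}, {1,4}, {4}, {1,2,4}, ∅, {1,2}, {1,3,4}.
Accepting DFA states (contain an NFA accepting state): {1,4}, {4}, {1,2,4}, {1,3,4}.

4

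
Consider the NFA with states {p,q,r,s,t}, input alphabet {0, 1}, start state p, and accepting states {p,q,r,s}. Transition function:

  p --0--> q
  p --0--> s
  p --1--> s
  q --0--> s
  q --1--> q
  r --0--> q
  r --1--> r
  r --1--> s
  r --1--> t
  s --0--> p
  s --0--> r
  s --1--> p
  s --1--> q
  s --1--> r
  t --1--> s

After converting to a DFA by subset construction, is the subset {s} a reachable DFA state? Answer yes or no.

yes

Start state of the DFA: {p}.
{p} --0--> {q,s}  [new]
{p} --1--> {s}  [new]
{q,s} --0--> {p,r,s}  [new]
{q,s} --1--> {p,q,r}  [new]
{s} --0--> {p,r}  [new]
{s} --1--> {p,q,r}  [seen]
{p,r,s} --0--> {p,q,r,s}  [new]
{p,r,s} --1--> {p,q,r,s,t}  [new]
{p,q,r} --0--> {q,s}  [seen]
{p,q,r} --1--> {q,r,s,t}  [new]
{p,r} --0--> {q,s}  [seen]
{p,r} --1--> {r,s,t}  [new]
{p,q,r,s} --0--> {p,q,r,s}  [seen]
{p,q,r,s} --1--> {p,q,r,s,t}  [seen]
{p,q,r,s,t} --0--> {p,q,r,s}  [seen]
{p,q,r,s,t} --1--> {p,q,r,s,t}  [seen]
{q,r,s,t} --0--> {p,q,r,s}  [seen]
{q,r,s,t} --1--> {p,q,r,s,t}  [seen]
{r,s,t} --0--> {p,q,r}  [seen]
{r,s,t} --1--> {p,q,r,s,t}  [seen]
Reachable DFA states: {p}, {q,s}, {s}, {p,r,s}, {p,q,r}, {p,r}, {p,q,r,s}, {p,q,r,s,t}, {q,r,s,t}, {r,s,t}.
{s} is among them.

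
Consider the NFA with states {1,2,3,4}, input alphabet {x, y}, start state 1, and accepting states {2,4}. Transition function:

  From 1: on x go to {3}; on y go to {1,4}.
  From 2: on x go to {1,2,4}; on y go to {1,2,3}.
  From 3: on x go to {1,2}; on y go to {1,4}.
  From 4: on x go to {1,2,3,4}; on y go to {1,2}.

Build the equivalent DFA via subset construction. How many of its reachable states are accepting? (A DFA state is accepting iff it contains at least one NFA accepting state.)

4

Start state of the DFA: {1}.
{1} --x--> {3}  [new]
{1} --y--> {1,4}  [new]
{3} --x--> {1,2}  [new]
{3} --y--> {1,4}  [seen]
{1,4} --x--> {1,2,3,4}  [new]
{1,4} --y--> {1,2,4}  [new]
{1,2} --x--> {1,2,3,4}  [seen]
{1,2} --y--> {1,2,3,4}  [seen]
{1,2,3,4} --x--> {1,2,3,4}  [seen]
{1,2,3,4} --y--> {1,2,3,4}  [seen]
{1,2,4} --x--> {1,2,3,4}  [seen]
{1,2,4} --y--> {1,2,3,4}  [seen]
Reachable DFA states: {1}, {3}, {1,4}, {1,2}, {1,2,3,4}, {1,2,4}.
Accepting DFA states (contain an NFA accepting state): {1,4}, {1,2}, {1,2,3,4}, {1,2,4}.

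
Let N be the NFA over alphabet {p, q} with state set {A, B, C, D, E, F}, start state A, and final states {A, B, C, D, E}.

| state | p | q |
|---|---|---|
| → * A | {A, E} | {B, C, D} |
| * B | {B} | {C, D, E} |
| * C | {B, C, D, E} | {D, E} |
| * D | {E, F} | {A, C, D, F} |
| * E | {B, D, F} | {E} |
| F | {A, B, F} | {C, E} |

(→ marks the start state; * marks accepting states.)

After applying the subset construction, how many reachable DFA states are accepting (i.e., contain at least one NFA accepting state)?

8

Start state of the DFA: {A}.
{A} --p--> {A, E}  [new]
{A} --q--> {B, C, D}  [new]
{A, E} --p--> {A, B, D, E, F}  [new]
{A, E} --q--> {B, C, D, E}  [new]
{B, C, D} --p--> {B, C, D, E, F}  [new]
{B, C, D} --q--> {A, C, D, E, F}  [new]
{A, B, D, E, F} --p--> {A, B, D, E, F}  [seen]
{A, B, D, E, F} --q--> {A, B, C, D, E, F}  [new]
{B, C, D, E} --p--> {B, C, D, E, F}  [seen]
{B, C, D, E} --q--> {A, C, D, E, F}  [seen]
{B, C, D, E, F} --p--> {A, B, C, D, E, F}  [seen]
{B, C, D, E, F} --q--> {A, C, D, E, F}  [seen]
{A, C, D, E, F} --p--> {A, B, C, D, E, F}  [seen]
{A, C, D, E, F} --q--> {A, B, C, D, E, F}  [seen]
{A, B, C, D, E, F} --p--> {A, B, C, D, E, F}  [seen]
{A, B, C, D, E, F} --q--> {A, B, C, D, E, F}  [seen]
Reachable DFA states: {A}, {A, E}, {B, C, D}, {A, B, D, E, F}, {B, C, D, E}, {B, C, D, E, F}, {A, C, D, E, F}, {A, B, C, D, E, F}.
Accepting DFA states (contain an NFA accepting state): {A}, {A, E}, {B, C, D}, {A, B, D, E, F}, {B, C, D, E}, {B, C, D, E, F}, {A, C, D, E, F}, {A, B, C, D, E, F}.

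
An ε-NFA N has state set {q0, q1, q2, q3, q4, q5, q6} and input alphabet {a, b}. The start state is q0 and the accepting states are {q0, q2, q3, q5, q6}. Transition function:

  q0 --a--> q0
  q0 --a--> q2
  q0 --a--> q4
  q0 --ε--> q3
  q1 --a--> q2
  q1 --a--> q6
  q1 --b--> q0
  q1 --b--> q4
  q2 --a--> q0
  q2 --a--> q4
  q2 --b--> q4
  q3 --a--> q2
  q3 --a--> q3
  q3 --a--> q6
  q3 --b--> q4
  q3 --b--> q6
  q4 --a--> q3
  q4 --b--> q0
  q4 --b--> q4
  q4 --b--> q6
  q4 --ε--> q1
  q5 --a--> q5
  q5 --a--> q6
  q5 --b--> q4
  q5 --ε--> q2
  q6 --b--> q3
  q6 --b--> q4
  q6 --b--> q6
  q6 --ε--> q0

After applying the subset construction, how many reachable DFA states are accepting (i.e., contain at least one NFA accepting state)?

Start state of the DFA: {q0, q3} (ε-closure of the NFA start).
{q0, q3} --a--> {q0, q1, q2, q3, q4, q6}  [new]
{q0, q3} --b--> {q0, q1, q3, q4, q6}  [new]
{q0, q1, q2, q3, q4, q6} --a--> {q0, q1, q2, q3, q4, q6}  [seen]
{q0, q1, q2, q3, q4, q6} --b--> {q0, q1, q3, q4, q6}  [seen]
{q0, q1, q3, q4, q6} --a--> {q0, q1, q2, q3, q4, q6}  [seen]
{q0, q1, q3, q4, q6} --b--> {q0, q1, q3, q4, q6}  [seen]
Reachable DFA states: {q0, q3}, {q0, q1, q2, q3, q4, q6}, {q0, q1, q3, q4, q6}.
Accepting DFA states (contain an NFA accepting state): {q0, q3}, {q0, q1, q2, q3, q4, q6}, {q0, q1, q3, q4, q6}.

3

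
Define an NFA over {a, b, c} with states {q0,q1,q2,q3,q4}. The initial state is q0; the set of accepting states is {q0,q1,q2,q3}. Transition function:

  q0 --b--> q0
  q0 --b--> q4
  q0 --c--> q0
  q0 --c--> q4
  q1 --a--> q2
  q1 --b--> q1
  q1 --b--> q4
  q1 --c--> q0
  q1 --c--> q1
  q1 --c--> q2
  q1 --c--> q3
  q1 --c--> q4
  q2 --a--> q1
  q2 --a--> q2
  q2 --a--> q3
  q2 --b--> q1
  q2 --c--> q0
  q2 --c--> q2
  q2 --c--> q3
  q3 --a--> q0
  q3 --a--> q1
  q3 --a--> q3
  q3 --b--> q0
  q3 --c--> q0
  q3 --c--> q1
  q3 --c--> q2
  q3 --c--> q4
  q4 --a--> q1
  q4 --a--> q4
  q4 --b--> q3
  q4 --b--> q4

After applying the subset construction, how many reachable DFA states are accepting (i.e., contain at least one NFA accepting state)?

10

Start state of the DFA: {q0}.
{q0} --a--> ∅  [new]
{q0} --b--> {q0,q4}  [new]
{q0} --c--> {q0,q4}  [seen]
∅ --a--> ∅  [seen]
∅ --b--> ∅  [seen]
∅ --c--> ∅  [seen]
{q0,q4} --a--> {q1,q4}  [new]
{q0,q4} --b--> {q0,q3,q4}  [new]
{q0,q4} --c--> {q0,q4}  [seen]
{q1,q4} --a--> {q1,q2,q4}  [new]
{q1,q4} --b--> {q1,q3,q4}  [new]
{q1,q4} --c--> {q0,q1,q2,q3,q4}  [new]
{q0,q3,q4} --a--> {q0,q1,q3,q4}  [new]
{q0,q3,q4} --b--> {q0,q3,q4}  [seen]
{q0,q3,q4} --c--> {q0,q1,q2,q4}  [new]
{q1,q2,q4} --a--> {q1,q2,q3,q4}  [new]
{q1,q2,q4} --b--> {q1,q3,q4}  [seen]
{q1,q2,q4} --c--> {q0,q1,q2,q3,q4}  [seen]
{q1,q3,q4} --a--> {q0,q1,q2,q3,q4}  [seen]
{q1,q3,q4} --b--> {q0,q1,q3,q4}  [seen]
{q1,q3,q4} --c--> {q0,q1,q2,q3,q4}  [seen]
{q0,q1,q2,q3,q4} --a--> {q0,q1,q2,q3,q4}  [seen]
{q0,q1,q2,q3,q4} --b--> {q0,q1,q3,q4}  [seen]
{q0,q1,q2,q3,q4} --c--> {q0,q1,q2,q3,q4}  [seen]
{q0,q1,q3,q4} --a--> {q0,q1,q2,q3,q4}  [seen]
{q0,q1,q3,q4} --b--> {q0,q1,q3,q4}  [seen]
{q0,q1,q3,q4} --c--> {q0,q1,q2,q3,q4}  [seen]
{q0,q1,q2,q4} --a--> {q1,q2,q3,q4}  [seen]
{q0,q1,q2,q4} --b--> {q0,q1,q3,q4}  [seen]
{q0,q1,q2,q4} --c--> {q0,q1,q2,q3,q4}  [seen]
{q1,q2,q3,q4} --a--> {q0,q1,q2,q3,q4}  [seen]
{q1,q2,q3,q4} --b--> {q0,q1,q3,q4}  [seen]
{q1,q2,q3,q4} --c--> {q0,q1,q2,q3,q4}  [seen]
Reachable DFA states: {q0}, ∅, {q0,q4}, {q1,q4}, {q0,q3,q4}, {q1,q2,q4}, {q1,q3,q4}, {q0,q1,q2,q3,q4}, {q0,q1,q3,q4}, {q0,q1,q2,q4}, {q1,q2,q3,q4}.
Accepting DFA states (contain an NFA accepting state): {q0}, {q0,q4}, {q1,q4}, {q0,q3,q4}, {q1,q2,q4}, {q1,q3,q4}, {q0,q1,q2,q3,q4}, {q0,q1,q3,q4}, {q0,q1,q2,q4}, {q1,q2,q3,q4}.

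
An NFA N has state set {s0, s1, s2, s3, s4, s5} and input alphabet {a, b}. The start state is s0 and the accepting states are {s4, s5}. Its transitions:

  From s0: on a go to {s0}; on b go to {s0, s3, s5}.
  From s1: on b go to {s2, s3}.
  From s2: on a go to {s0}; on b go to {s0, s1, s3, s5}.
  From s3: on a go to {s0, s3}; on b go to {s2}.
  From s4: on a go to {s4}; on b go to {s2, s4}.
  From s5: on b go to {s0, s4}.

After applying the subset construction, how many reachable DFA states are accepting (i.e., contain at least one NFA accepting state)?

5

Start state of the DFA: {s0}.
{s0} --a--> {s0}  [seen]
{s0} --b--> {s0, s3, s5}  [new]
{s0, s3, s5} --a--> {s0, s3}  [new]
{s0, s3, s5} --b--> {s0, s2, s3, s4, s5}  [new]
{s0, s3} --a--> {s0, s3}  [seen]
{s0, s3} --b--> {s0, s2, s3, s5}  [new]
{s0, s2, s3, s4, s5} --a--> {s0, s3, s4}  [new]
{s0, s2, s3, s4, s5} --b--> {s0, s1, s2, s3, s4, s5}  [new]
{s0, s2, s3, s5} --a--> {s0, s3}  [seen]
{s0, s2, s3, s5} --b--> {s0, s1, s2, s3, s4, s5}  [seen]
{s0, s3, s4} --a--> {s0, s3, s4}  [seen]
{s0, s3, s4} --b--> {s0, s2, s3, s4, s5}  [seen]
{s0, s1, s2, s3, s4, s5} --a--> {s0, s3, s4}  [seen]
{s0, s1, s2, s3, s4, s5} --b--> {s0, s1, s2, s3, s4, s5}  [seen]
Reachable DFA states: {s0}, {s0, s3, s5}, {s0, s3}, {s0, s2, s3, s4, s5}, {s0, s2, s3, s5}, {s0, s3, s4}, {s0, s1, s2, s3, s4, s5}.
Accepting DFA states (contain an NFA accepting state): {s0, s3, s5}, {s0, s2, s3, s4, s5}, {s0, s2, s3, s5}, {s0, s3, s4}, {s0, s1, s2, s3, s4, s5}.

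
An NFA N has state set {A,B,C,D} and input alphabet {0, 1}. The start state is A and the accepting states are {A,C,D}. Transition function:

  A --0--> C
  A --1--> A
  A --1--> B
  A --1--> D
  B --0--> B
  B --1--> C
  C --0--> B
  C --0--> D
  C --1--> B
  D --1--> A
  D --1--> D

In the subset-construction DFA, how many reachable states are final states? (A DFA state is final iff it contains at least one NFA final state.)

8

Start state of the DFA: {A}.
{A} --0--> {C}  [new]
{A} --1--> {A,B,D}  [new]
{C} --0--> {B,D}  [new]
{C} --1--> {B}  [new]
{A,B,D} --0--> {B,C}  [new]
{A,B,D} --1--> {A,B,C,D}  [new]
{B,D} --0--> {B}  [seen]
{B,D} --1--> {A,C,D}  [new]
{B} --0--> {B}  [seen]
{B} --1--> {C}  [seen]
{B,C} --0--> {B,D}  [seen]
{B,C} --1--> {B,C}  [seen]
{A,B,C,D} --0--> {B,C,D}  [new]
{A,B,C,D} --1--> {A,B,C,D}  [seen]
{A,C,D} --0--> {B,C,D}  [seen]
{A,C,D} --1--> {A,B,D}  [seen]
{B,C,D} --0--> {B,D}  [seen]
{B,C,D} --1--> {A,B,C,D}  [seen]
Reachable DFA states: {A}, {C}, {A,B,D}, {B,D}, {B}, {B,C}, {A,B,C,D}, {A,C,D}, {B,C,D}.
Accepting DFA states (contain an NFA accepting state): {A}, {C}, {A,B,D}, {B,D}, {B,C}, {A,B,C,D}, {A,C,D}, {B,C,D}.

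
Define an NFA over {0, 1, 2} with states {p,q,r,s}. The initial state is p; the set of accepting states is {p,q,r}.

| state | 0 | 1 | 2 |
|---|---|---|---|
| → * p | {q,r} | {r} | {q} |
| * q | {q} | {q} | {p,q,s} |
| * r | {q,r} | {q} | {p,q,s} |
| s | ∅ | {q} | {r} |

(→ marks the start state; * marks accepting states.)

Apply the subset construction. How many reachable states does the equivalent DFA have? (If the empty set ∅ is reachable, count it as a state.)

Start state of the DFA: {p}.
{p} --0--> {q,r}  [new]
{p} --1--> {r}  [new]
{p} --2--> {q}  [new]
{q,r} --0--> {q,r}  [seen]
{q,r} --1--> {q}  [seen]
{q,r} --2--> {p,q,s}  [new]
{r} --0--> {q,r}  [seen]
{r} --1--> {q}  [seen]
{r} --2--> {p,q,s}  [seen]
{q} --0--> {q}  [seen]
{q} --1--> {q}  [seen]
{q} --2--> {p,q,s}  [seen]
{p,q,s} --0--> {q,r}  [seen]
{p,q,s} --1--> {q,r}  [seen]
{p,q,s} --2--> {p,q,r,s}  [new]
{p,q,r,s} --0--> {q,r}  [seen]
{p,q,r,s} --1--> {q,r}  [seen]
{p,q,r,s} --2--> {p,q,r,s}  [seen]
Reachable DFA states: {p}, {q,r}, {r}, {q}, {p,q,s}, {p,q,r,s}.

6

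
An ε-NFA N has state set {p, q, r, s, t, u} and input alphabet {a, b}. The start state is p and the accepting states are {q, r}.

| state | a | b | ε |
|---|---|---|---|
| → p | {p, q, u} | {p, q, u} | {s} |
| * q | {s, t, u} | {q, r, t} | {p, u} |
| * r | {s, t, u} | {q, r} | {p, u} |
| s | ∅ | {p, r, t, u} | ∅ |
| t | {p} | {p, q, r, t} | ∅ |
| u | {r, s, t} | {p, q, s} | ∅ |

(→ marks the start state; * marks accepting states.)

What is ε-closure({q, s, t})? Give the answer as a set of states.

{p, q, s, t, u}

Begin with {q, s, t}.
q →ε {p, u}; add p, u.
ε-closure = {p, q, s, t, u}.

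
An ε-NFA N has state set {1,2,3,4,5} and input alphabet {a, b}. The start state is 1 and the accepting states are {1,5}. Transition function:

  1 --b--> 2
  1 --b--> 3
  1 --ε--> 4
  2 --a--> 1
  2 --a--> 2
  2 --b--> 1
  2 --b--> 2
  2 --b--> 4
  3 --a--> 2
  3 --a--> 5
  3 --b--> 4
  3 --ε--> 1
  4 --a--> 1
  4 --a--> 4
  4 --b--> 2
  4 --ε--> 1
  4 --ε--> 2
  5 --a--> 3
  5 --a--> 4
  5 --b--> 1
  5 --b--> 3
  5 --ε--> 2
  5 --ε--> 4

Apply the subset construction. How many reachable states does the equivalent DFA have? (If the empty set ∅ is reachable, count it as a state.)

3

Start state of the DFA: {1,2,4} (ε-closure of the NFA start).
{1,2,4} --a--> {1,2,4}  [seen]
{1,2,4} --b--> {1,2,3,4}  [new]
{1,2,3,4} --a--> {1,2,4,5}  [new]
{1,2,3,4} --b--> {1,2,3,4}  [seen]
{1,2,4,5} --a--> {1,2,3,4}  [seen]
{1,2,4,5} --b--> {1,2,3,4}  [seen]
Reachable DFA states: {1,2,4}, {1,2,3,4}, {1,2,4,5}.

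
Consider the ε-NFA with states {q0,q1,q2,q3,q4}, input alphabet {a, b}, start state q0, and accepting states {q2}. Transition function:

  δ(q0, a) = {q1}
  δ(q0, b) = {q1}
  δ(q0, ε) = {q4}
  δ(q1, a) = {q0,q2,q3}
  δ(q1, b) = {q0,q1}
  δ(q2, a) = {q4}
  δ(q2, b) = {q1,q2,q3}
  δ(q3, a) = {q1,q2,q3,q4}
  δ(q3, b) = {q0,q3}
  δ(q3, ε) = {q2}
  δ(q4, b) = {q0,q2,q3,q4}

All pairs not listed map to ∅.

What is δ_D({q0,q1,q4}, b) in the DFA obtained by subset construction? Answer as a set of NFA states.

{q0,q1,q2,q3,q4}

δ(q0,b) = {q1}; δ(q1,b) = {q0,q1}; δ(q4,b) = {q0,q2,q3,q4}.
Union: {q0,q1,q2,q3,q4}.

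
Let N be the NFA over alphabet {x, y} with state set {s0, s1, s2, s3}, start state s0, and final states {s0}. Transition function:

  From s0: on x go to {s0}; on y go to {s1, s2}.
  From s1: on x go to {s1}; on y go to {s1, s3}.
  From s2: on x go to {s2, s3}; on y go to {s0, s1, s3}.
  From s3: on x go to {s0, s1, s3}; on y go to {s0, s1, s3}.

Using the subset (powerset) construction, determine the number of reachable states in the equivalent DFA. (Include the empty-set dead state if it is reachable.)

5

Start state of the DFA: {s0}.
{s0} --x--> {s0}  [seen]
{s0} --y--> {s1, s2}  [new]
{s1, s2} --x--> {s1, s2, s3}  [new]
{s1, s2} --y--> {s0, s1, s3}  [new]
{s1, s2, s3} --x--> {s0, s1, s2, s3}  [new]
{s1, s2, s3} --y--> {s0, s1, s3}  [seen]
{s0, s1, s3} --x--> {s0, s1, s3}  [seen]
{s0, s1, s3} --y--> {s0, s1, s2, s3}  [seen]
{s0, s1, s2, s3} --x--> {s0, s1, s2, s3}  [seen]
{s0, s1, s2, s3} --y--> {s0, s1, s2, s3}  [seen]
Reachable DFA states: {s0}, {s1, s2}, {s1, s2, s3}, {s0, s1, s3}, {s0, s1, s2, s3}.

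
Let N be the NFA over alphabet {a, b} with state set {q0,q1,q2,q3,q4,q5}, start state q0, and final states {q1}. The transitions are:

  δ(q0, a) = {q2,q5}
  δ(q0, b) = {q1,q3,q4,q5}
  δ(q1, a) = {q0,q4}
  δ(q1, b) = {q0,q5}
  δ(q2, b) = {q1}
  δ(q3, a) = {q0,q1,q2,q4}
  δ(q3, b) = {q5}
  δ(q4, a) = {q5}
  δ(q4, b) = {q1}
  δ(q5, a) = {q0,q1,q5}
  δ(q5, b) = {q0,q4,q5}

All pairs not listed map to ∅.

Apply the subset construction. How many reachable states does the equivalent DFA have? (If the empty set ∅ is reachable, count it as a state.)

7

Start state of the DFA: {q0}.
{q0} --a--> {q2,q5}  [new]
{q0} --b--> {q1,q3,q4,q5}  [new]
{q2,q5} --a--> {q0,q1,q5}  [new]
{q2,q5} --b--> {q0,q1,q4,q5}  [new]
{q1,q3,q4,q5} --a--> {q0,q1,q2,q4,q5}  [new]
{q1,q3,q4,q5} --b--> {q0,q1,q4,q5}  [seen]
{q0,q1,q5} --a--> {q0,q1,q2,q4,q5}  [seen]
{q0,q1,q5} --b--> {q0,q1,q3,q4,q5}  [new]
{q0,q1,q4,q5} --a--> {q0,q1,q2,q4,q5}  [seen]
{q0,q1,q4,q5} --b--> {q0,q1,q3,q4,q5}  [seen]
{q0,q1,q2,q4,q5} --a--> {q0,q1,q2,q4,q5}  [seen]
{q0,q1,q2,q4,q5} --b--> {q0,q1,q3,q4,q5}  [seen]
{q0,q1,q3,q4,q5} --a--> {q0,q1,q2,q4,q5}  [seen]
{q0,q1,q3,q4,q5} --b--> {q0,q1,q3,q4,q5}  [seen]
Reachable DFA states: {q0}, {q2,q5}, {q1,q3,q4,q5}, {q0,q1,q5}, {q0,q1,q4,q5}, {q0,q1,q2,q4,q5}, {q0,q1,q3,q4,q5}.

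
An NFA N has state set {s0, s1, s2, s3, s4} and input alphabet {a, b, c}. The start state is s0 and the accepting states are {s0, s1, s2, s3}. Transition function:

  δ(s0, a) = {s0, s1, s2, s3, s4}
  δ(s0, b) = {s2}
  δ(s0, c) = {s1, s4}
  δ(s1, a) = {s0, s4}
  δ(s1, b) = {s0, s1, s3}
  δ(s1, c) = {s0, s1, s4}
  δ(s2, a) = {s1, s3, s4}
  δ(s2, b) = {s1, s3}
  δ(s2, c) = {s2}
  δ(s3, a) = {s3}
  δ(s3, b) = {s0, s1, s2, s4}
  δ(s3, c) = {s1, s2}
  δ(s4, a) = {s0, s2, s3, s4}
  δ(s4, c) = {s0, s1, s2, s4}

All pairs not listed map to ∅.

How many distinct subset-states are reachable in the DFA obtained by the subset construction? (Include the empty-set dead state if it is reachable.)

11

Start state of the DFA: {s0}.
{s0} --a--> {s0, s1, s2, s3, s4}  [new]
{s0} --b--> {s2}  [new]
{s0} --c--> {s1, s4}  [new]
{s0, s1, s2, s3, s4} --a--> {s0, s1, s2, s3, s4}  [seen]
{s0, s1, s2, s3, s4} --b--> {s0, s1, s2, s3, s4}  [seen]
{s0, s1, s2, s3, s4} --c--> {s0, s1, s2, s4}  [new]
{s2} --a--> {s1, s3, s4}  [new]
{s2} --b--> {s1, s3}  [new]
{s2} --c--> {s2}  [seen]
{s1, s4} --a--> {s0, s2, s3, s4}  [new]
{s1, s4} --b--> {s0, s1, s3}  [new]
{s1, s4} --c--> {s0, s1, s2, s4}  [seen]
{s0, s1, s2, s4} --a--> {s0, s1, s2, s3, s4}  [seen]
{s0, s1, s2, s4} --b--> {s0, s1, s2, s3}  [new]
{s0, s1, s2, s4} --c--> {s0, s1, s2, s4}  [seen]
{s1, s3, s4} --a--> {s0, s2, s3, s4}  [seen]
{s1, s3, s4} --b--> {s0, s1, s2, s3, s4}  [seen]
{s1, s3, s4} --c--> {s0, s1, s2, s4}  [seen]
{s1, s3} --a--> {s0, s3, s4}  [new]
{s1, s3} --b--> {s0, s1, s2, s3, s4}  [seen]
{s1, s3} --c--> {s0, s1, s2, s4}  [seen]
{s0, s2, s3, s4} --a--> {s0, s1, s2, s3, s4}  [seen]
{s0, s2, s3, s4} --b--> {s0, s1, s2, s3, s4}  [seen]
{s0, s2, s3, s4} --c--> {s0, s1, s2, s4}  [seen]
{s0, s1, s3} --a--> {s0, s1, s2, s3, s4}  [seen]
{s0, s1, s3} --b--> {s0, s1, s2, s3, s4}  [seen]
{s0, s1, s3} --c--> {s0, s1, s2, s4}  [seen]
{s0, s1, s2, s3} --a--> {s0, s1, s2, s3, s4}  [seen]
{s0, s1, s2, s3} --b--> {s0, s1, s2, s3, s4}  [seen]
{s0, s1, s2, s3} --c--> {s0, s1, s2, s4}  [seen]
{s0, s3, s4} --a--> {s0, s1, s2, s3, s4}  [seen]
{s0, s3, s4} --b--> {s0, s1, s2, s4}  [seen]
{s0, s3, s4} --c--> {s0, s1, s2, s4}  [seen]
Reachable DFA states: {s0}, {s0, s1, s2, s3, s4}, {s2}, {s1, s4}, {s0, s1, s2, s4}, {s1, s3, s4}, {s1, s3}, {s0, s2, s3, s4}, {s0, s1, s3}, {s0, s1, s2, s3}, {s0, s3, s4}.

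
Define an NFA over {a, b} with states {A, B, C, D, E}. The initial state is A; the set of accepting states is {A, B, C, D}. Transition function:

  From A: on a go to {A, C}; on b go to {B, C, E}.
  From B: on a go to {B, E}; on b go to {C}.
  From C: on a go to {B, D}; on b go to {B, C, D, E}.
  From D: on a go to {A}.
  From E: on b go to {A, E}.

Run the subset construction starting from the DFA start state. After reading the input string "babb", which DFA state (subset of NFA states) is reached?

{A, B, C, D, E}

Start: {A}.
δ(A,b) = {B, C, E}.
Union: {B, C, E}.
After b: {B, C, E}.
δ(B,a) = {B, E}; δ(C,a) = {B, D}; δ(E,a) = ∅.
Union: {B, D, E}.
After a: {B, D, E}.
δ(B,b) = {C}; δ(D,b) = ∅; δ(E,b) = {A, E}.
Union: {A, C, E}.
After b: {A, C, E}.
δ(A,b) = {B, C, E}; δ(C,b) = {B, C, D, E}; δ(E,b) = {A, E}.
Union: {A, B, C, D, E}.
After b: {A, B, C, D, E}.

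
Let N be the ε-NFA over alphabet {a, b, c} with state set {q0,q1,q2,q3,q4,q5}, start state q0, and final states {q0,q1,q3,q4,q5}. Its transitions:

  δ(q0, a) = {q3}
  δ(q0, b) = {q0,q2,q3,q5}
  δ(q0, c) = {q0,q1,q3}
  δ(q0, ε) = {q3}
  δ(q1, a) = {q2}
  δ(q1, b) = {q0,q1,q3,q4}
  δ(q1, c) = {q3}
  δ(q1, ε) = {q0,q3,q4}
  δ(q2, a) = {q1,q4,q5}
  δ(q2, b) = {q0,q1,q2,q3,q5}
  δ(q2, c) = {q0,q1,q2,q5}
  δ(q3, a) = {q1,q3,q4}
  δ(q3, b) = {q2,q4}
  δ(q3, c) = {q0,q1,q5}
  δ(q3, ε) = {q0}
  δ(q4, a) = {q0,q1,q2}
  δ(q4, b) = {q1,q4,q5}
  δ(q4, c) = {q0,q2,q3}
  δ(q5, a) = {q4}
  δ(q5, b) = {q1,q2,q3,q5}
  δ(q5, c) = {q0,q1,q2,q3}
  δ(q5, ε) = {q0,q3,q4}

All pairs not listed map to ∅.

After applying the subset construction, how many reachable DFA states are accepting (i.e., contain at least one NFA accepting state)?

Start state of the DFA: {q0,q3} (ε-closure of the NFA start).
{q0,q3} --a--> {q0,q1,q3,q4}  [new]
{q0,q3} --b--> {q0,q2,q3,q4,q5}  [new]
{q0,q3} --c--> {q0,q1,q3,q4,q5}  [new]
{q0,q1,q3,q4} --a--> {q0,q1,q2,q3,q4}  [new]
{q0,q1,q3,q4} --b--> {q0,q1,q2,q3,q4,q5}  [new]
{q0,q1,q3,q4} --c--> {q0,q1,q2,q3,q4,q5}  [seen]
{q0,q2,q3,q4,q5} --a--> {q0,q1,q2,q3,q4,q5}  [seen]
{q0,q2,q3,q4,q5} --b--> {q0,q1,q2,q3,q4,q5}  [seen]
{q0,q2,q3,q4,q5} --c--> {q0,q1,q2,q3,q4,q5}  [seen]
{q0,q1,q3,q4,q5} --a--> {q0,q1,q2,q3,q4}  [seen]
{q0,q1,q3,q4,q5} --b--> {q0,q1,q2,q3,q4,q5}  [seen]
{q0,q1,q3,q4,q5} --c--> {q0,q1,q2,q3,q4,q5}  [seen]
{q0,q1,q2,q3,q4} --a--> {q0,q1,q2,q3,q4,q5}  [seen]
{q0,q1,q2,q3,q4} --b--> {q0,q1,q2,q3,q4,q5}  [seen]
{q0,q1,q2,q3,q4} --c--> {q0,q1,q2,q3,q4,q5}  [seen]
{q0,q1,q2,q3,q4,q5} --a--> {q0,q1,q2,q3,q4,q5}  [seen]
{q0,q1,q2,q3,q4,q5} --b--> {q0,q1,q2,q3,q4,q5}  [seen]
{q0,q1,q2,q3,q4,q5} --c--> {q0,q1,q2,q3,q4,q5}  [seen]
Reachable DFA states: {q0,q3}, {q0,q1,q3,q4}, {q0,q2,q3,q4,q5}, {q0,q1,q3,q4,q5}, {q0,q1,q2,q3,q4}, {q0,q1,q2,q3,q4,q5}.
Accepting DFA states (contain an NFA accepting state): {q0,q3}, {q0,q1,q3,q4}, {q0,q2,q3,q4,q5}, {q0,q1,q3,q4,q5}, {q0,q1,q2,q3,q4}, {q0,q1,q2,q3,q4,q5}.

6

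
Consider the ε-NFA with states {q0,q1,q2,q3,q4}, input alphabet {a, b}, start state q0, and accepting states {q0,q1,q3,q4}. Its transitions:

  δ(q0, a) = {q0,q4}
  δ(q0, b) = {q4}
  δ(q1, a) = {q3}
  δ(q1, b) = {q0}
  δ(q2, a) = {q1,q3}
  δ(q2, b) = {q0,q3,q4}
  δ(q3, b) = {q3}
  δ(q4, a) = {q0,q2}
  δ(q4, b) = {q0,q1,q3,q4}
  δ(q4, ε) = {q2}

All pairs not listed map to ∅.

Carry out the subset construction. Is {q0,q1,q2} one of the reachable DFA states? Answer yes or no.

no

Start state of the DFA: {q0} (ε-closure of the NFA start).
{q0} --a--> {q0,q2,q4}  [new]
{q0} --b--> {q2,q4}  [new]
{q0,q2,q4} --a--> {q0,q1,q2,q3,q4}  [new]
{q0,q2,q4} --b--> {q0,q1,q2,q3,q4}  [seen]
{q2,q4} --a--> {q0,q1,q2,q3}  [new]
{q2,q4} --b--> {q0,q1,q2,q3,q4}  [seen]
{q0,q1,q2,q3,q4} --a--> {q0,q1,q2,q3,q4}  [seen]
{q0,q1,q2,q3,q4} --b--> {q0,q1,q2,q3,q4}  [seen]
{q0,q1,q2,q3} --a--> {q0,q1,q2,q3,q4}  [seen]
{q0,q1,q2,q3} --b--> {q0,q2,q3,q4}  [new]
{q0,q2,q3,q4} --a--> {q0,q1,q2,q3,q4}  [seen]
{q0,q2,q3,q4} --b--> {q0,q1,q2,q3,q4}  [seen]
Reachable DFA states: {q0}, {q0,q2,q4}, {q2,q4}, {q0,q1,q2,q3,q4}, {q0,q1,q2,q3}, {q0,q2,q3,q4}.
{q0,q1,q2} is not among them.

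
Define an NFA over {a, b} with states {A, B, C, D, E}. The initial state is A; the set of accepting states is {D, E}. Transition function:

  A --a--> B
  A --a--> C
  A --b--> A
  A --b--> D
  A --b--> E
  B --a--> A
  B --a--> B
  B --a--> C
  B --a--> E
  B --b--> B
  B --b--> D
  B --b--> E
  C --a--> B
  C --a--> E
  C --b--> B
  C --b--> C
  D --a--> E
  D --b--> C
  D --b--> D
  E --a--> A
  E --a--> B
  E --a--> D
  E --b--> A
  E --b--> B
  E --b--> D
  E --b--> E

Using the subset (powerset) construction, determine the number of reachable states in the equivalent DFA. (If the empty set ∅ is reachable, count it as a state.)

6

Start state of the DFA: {A}.
{A} --a--> {B, C}  [new]
{A} --b--> {A, D, E}  [new]
{B, C} --a--> {A, B, C, E}  [new]
{B, C} --b--> {B, C, D, E}  [new]
{A, D, E} --a--> {A, B, C, D, E}  [new]
{A, D, E} --b--> {A, B, C, D, E}  [seen]
{A, B, C, E} --a--> {A, B, C, D, E}  [seen]
{A, B, C, E} --b--> {A, B, C, D, E}  [seen]
{B, C, D, E} --a--> {A, B, C, D, E}  [seen]
{B, C, D, E} --b--> {A, B, C, D, E}  [seen]
{A, B, C, D, E} --a--> {A, B, C, D, E}  [seen]
{A, B, C, D, E} --b--> {A, B, C, D, E}  [seen]
Reachable DFA states: {A}, {B, C}, {A, D, E}, {A, B, C, E}, {B, C, D, E}, {A, B, C, D, E}.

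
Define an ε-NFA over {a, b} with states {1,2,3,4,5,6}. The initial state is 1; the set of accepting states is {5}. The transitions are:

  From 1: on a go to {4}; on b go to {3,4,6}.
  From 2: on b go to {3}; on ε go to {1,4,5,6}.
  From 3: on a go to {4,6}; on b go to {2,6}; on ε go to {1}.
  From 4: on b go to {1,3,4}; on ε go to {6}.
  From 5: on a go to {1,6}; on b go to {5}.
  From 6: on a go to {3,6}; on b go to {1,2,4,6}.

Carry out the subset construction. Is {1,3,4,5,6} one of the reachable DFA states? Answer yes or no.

Start state of the DFA: {1} (ε-closure of the NFA start).
{1} --a--> {4,6}  [new]
{1} --b--> {1,3,4,6}  [new]
{4,6} --a--> {1,3,6}  [new]
{4,6} --b--> {1,2,3,4,5,6}  [new]
{1,3,4,6} --a--> {1,3,4,6}  [seen]
{1,3,4,6} --b--> {1,2,3,4,5,6}  [seen]
{1,3,6} --a--> {1,3,4,6}  [seen]
{1,3,6} --b--> {1,2,3,4,5,6}  [seen]
{1,2,3,4,5,6} --a--> {1,3,4,6}  [seen]
{1,2,3,4,5,6} --b--> {1,2,3,4,5,6}  [seen]
Reachable DFA states: {1}, {4,6}, {1,3,4,6}, {1,3,6}, {1,2,3,4,5,6}.
{1,3,4,5,6} is not among them.

no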